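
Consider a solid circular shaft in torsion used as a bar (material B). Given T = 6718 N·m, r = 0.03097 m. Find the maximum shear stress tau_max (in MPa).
Model: a solid circular shaft in torsion, so tau_max = (2·T) / (π·r^3).
Substitute:
  tau_max = (2 × 6718) / (π × 0.03097^3)
  tau_max = 1.44 × 10⁸ Pa
Convert: tau_max = 1.44 × 10⁸ Pa = 144 MPa
Final answer: tau_max = 144 MPa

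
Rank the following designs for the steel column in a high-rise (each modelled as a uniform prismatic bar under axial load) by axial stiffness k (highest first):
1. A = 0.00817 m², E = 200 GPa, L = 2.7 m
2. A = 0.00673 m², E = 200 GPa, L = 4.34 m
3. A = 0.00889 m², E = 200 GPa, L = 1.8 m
Model: a uniform prismatic bar under axial load, so k = (A·E) / L (SI units).
  Case 1: k = (0.00817 × (2 × 10¹¹)) / 2.7 = 6.052 × 10⁸ N/m = 605.2 MN/m
  Case 2: k = (0.00673 × (2 × 10¹¹)) / 4.34 = 3.101 × 10⁸ N/m = 310.1 MN/m
  Case 3: k = (0.00889 × (2 × 10¹¹)) / 1.8 = 9.878 × 10⁸ N/m = 987.8 MN/m
Ordering: 987.8 MN/m (case 3) > 605.2 MN/m (case 1) > 310.1 MN/m (case 2)
Final answer: 3, 1, 2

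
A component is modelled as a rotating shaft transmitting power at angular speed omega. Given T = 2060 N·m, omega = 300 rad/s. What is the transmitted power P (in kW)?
Model: a rotating shaft transmitting power at angular speed omega, so P = T·omega.
Substitute:
  P = 2060 × 300
  P = 618000 W
Convert: P = 618000 W = 618 kW
Final answer: P = 618 kW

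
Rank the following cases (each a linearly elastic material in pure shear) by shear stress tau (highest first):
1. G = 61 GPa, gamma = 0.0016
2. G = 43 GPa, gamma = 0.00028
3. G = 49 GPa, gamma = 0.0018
Model: a linearly elastic material in pure shear, so tau = G·gamma (SI units).
  Case 1: tau = (6.1 × 10¹⁰) × 0.0016 = 9.76 × 10⁷ Pa = 97.6 MPa
  Case 2: tau = (4.3 × 10¹⁰) × 0.00028 = 1.204 × 10⁷ Pa = 12.04 MPa
  Case 3: tau = (4.9 × 10¹⁰) × 0.0018 = 8.82 × 10⁷ Pa = 88.2 MPa
Ordering: 97.6 MPa (case 1) > 88.2 MPa (case 3) > 12.04 MPa (case 2)
Final answer: 1, 3, 2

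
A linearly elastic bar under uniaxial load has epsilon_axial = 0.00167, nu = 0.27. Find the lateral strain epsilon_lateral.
Model: a linearly elastic bar under uniaxial load, so epsilon_lateral = -nu·epsilon_axial.
Substitute:
  epsilon_lateral = -(0.27 × 0.00167)
  epsilon_lateral = -0.0004509
Final answer: epsilon_lateral = -0.0004509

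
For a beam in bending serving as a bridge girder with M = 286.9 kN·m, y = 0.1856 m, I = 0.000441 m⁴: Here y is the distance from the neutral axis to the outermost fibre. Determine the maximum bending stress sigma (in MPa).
Model: a beam in bending, so sigma = (M·y) / I.
Convert to SI units:
  M = 286.9 kN·m = 286900 N·m
Substitute:
  sigma = (286900 × 0.1856) / 0.000441
  sigma = 1.207 × 10⁸ Pa
Convert: sigma = 1.207 × 10⁸ Pa = 120.7 MPa
Final answer: sigma = 120.7 MPa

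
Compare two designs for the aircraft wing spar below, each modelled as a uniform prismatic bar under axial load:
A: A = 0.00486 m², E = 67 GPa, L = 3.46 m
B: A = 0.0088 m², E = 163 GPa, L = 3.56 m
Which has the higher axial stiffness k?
Model: a uniform prismatic bar under axial load, so k = (A·E) / L (SI units).
  A: k = (0.00486 × (6.7 × 10¹⁰)) / 3.46 = 9.411 × 10⁷ N/m = 94.11 MN/m
  B: k = (0.0088 × (1.63 × 10¹¹)) / 3.56 = 4.029 × 10⁸ N/m = 402.9 MN/m
402.9 MN/m > 94.11 MN/m, so B is larger.
Final answer: B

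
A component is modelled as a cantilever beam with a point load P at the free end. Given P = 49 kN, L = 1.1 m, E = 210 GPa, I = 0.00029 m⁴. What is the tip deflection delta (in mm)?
Model: a cantilever beam with a point load P at the free end, so delta = (P·L^3) / (3·E·I).
Convert to SI units:
  P = 49 kN = 49000 N
  E = 210 GPa = 2.1 × 10¹¹ Pa
Substitute:
  delta = (49000 × 1.1^3) / (3 × (2.1 × 10¹¹) × 0.00029)
  delta = 0.000357 m
Convert: delta = 0.000357 m = 0.357 mm
Final answer: delta = 0.357 mm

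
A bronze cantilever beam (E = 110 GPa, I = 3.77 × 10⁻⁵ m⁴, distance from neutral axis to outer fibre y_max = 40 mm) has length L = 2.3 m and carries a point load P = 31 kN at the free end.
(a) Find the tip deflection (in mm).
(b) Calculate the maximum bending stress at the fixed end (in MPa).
(a) Tip deflection of a cantilever with an end point load: δ = P·L^3 / (3·E·I). Convert P = 31 kN = 31000 N, E = 110 GPa = 1.1 × 10¹¹ Pa.
  δ = (31000 × 2.3^3) / (3 × (1.1 × 10¹¹) × (3.77 × 10⁻⁵)) = 0.03032 m = 30.32 mm
(b) Maximum bending moment at the fixed end: M = P·L = 31000 × 2.3 = 71300 N·m. Convert y_max = 40 mm = 0.04 m.
  σ = M·y_max / I = (71300 × 0.04) / (3.77 × 10⁻⁵) = 7.565 × 10⁷ Pa = 75.65 MPa
Final answer: (a) δ = 30.32 mm, (b) σ = 75.65 MPa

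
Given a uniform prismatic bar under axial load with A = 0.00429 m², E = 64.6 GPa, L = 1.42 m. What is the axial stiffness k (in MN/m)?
Model: a uniform prismatic bar under axial load, so k = (A·E) / L.
Convert to SI units:
  E = 64.6 GPa = 6.46 × 10¹⁰ Pa
Substitute:
  k = (0.00429 × (6.46 × 10¹⁰)) / 1.42
  k = 1.952 × 10⁸ N/m
Convert: k = 1.952 × 10⁸ N/m = 195.2 MN/m
Final answer: k = 195.2 MN/m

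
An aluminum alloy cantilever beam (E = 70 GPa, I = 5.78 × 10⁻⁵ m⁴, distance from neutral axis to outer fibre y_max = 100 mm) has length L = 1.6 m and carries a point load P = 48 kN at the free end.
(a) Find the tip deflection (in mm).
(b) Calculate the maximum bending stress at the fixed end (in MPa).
(a) Tip deflection of a cantilever with an end point load: δ = P·L^3 / (3·E·I). Convert P = 48 kN = 48000 N, E = 70 GPa = 7 × 10¹⁰ Pa.
  δ = (48000 × 1.6^3) / (3 × (7 × 10¹⁰) × (5.78 × 10⁻⁵)) = 0.0162 m = 16.2 mm
(b) Maximum bending moment at the fixed end: M = P·L = 48000 × 1.6 = 76800 N·m. Convert y_max = 100 mm = 0.1 m.
  σ = M·y_max / I = (76800 × 0.1) / (5.78 × 10⁻⁵) = 1.329 × 10⁸ Pa = 132.9 MPa
Final answer: (a) δ = 16.2 mm, (b) σ = 132.9 MPa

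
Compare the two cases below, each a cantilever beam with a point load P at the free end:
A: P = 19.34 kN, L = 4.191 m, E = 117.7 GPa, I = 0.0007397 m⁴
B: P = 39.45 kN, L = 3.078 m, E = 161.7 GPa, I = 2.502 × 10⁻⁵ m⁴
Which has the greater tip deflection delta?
Model: a cantilever beam with a point load P at the free end, so delta = (P·L^3) / (3·E·I) (SI units).
  A: delta = (19340 × 4.191^3) / (3 × (1.177 × 10¹¹) × 0.0007397) = 0.005451 m = 5.451 mm
  B: delta = (39450 × 3.078^3) / (3 × (1.617 × 10¹¹) × (2.502 × 10⁻⁵)) = 0.09478 m = 94.78 mm
94.78 mm > 5.451 mm, so B is larger.
Final answer: B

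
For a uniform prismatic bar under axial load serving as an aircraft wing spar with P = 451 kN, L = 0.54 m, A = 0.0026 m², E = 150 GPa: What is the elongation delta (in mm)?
Model: a uniform prismatic bar under axial load, so delta = (P·L) / (A·E).
Convert to SI units:
  P = 451 kN = 451000 N
  E = 150 GPa = 1.5 × 10¹¹ Pa
Substitute:
  delta = (451000 × 0.54) / (0.0026 × (1.5 × 10¹¹))
  delta = 0.0006245 m
Convert: delta = 0.0006245 m = 0.6245 mm
Final answer: delta = 0.6245 mm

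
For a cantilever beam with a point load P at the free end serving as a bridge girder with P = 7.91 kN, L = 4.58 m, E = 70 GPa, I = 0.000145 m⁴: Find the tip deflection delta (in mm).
Model: a cantilever beam with a point load P at the free end, so delta = (P·L^3) / (3·E·I).
Convert to SI units:
  P = 7.91 kN = 7910 N
  E = 70 GPa = 7 × 10¹⁰ Pa
Substitute:
  delta = (7910 × 4.58^3) / (3 × (7 × 10¹⁰) × 0.000145)
  delta = 0.02496 m
Convert: delta = 0.02496 m = 24.96 mm
Final answer: delta = 24.96 mm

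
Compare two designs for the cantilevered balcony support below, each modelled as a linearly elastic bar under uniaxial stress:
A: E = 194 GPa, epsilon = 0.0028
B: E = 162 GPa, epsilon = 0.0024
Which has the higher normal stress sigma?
Model: a linearly elastic bar under uniaxial stress, so sigma = E·epsilon (SI units).
  A: sigma = (1.94 × 10¹¹) × 0.0028 = 5.432 × 10⁸ Pa = 543.2 MPa
  B: sigma = (1.62 × 10¹¹) × 0.0024 = 3.888 × 10⁸ Pa = 388.8 MPa
543.2 MPa > 388.8 MPa, so A is larger.
Final answer: A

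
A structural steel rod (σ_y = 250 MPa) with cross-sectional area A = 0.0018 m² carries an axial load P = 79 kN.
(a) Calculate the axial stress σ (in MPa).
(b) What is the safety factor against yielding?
(a) Axial stress σ = P/A. Convert P = 79 kN = 79000 N.
  σ = 79000 / 0.0018 = 4.389 × 10⁷ Pa = 43.89 MPa
(b) Safety factor SF = σ_y/σ = 250 / 43.89 = 5.696
Final answer: (a) σ = 43.89 MPa, (b) SF = 5.696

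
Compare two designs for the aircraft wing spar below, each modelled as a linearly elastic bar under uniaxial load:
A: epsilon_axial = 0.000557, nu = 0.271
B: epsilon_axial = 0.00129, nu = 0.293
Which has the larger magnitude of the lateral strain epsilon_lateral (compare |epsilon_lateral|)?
Model: a linearly elastic bar under uniaxial load, so epsilon_lateral = -nu·epsilon_axial (SI units).
  A: epsilon_lateral = -(0.271 × 0.000557) = -0.0001509
  B: epsilon_lateral = -(0.293 × 0.00129) = -0.000378
|epsilon_lateral|: A = 0.0001509, B = 0.000378, so B is larger in magnitude.
Final answer: B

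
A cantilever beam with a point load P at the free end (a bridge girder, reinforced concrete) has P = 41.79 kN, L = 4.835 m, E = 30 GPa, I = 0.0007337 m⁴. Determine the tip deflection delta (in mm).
Model: a cantilever beam with a point load P at the free end, so delta = (P·L^3) / (3·E·I).
Convert to SI units:
  P = 41.79 kN = 41790 N
  E = 30 GPa = 3 × 10¹⁰ Pa
Substitute:
  delta = (41790 × 4.835^3) / (3 × (3 × 10¹⁰) × 0.0007337)
  delta = 0.07153 m
Convert: delta = 0.07153 m = 71.53 mm
Final answer: delta = 71.53 mm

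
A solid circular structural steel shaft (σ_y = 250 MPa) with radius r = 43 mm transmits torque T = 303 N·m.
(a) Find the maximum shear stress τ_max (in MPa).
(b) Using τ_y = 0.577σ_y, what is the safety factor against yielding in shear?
(a) For a solid circular shaft, τ_max = T·r/J with J = π·r^4/2, i.e. τ_max = 2·T / (π·r^3). Convert r = 43 mm = 0.043 m.
  τ_max = (2 × 303) / (π × 0.043^3) = 2.426 × 10⁶ Pa = 2.426 MPa
(b) τ_y = 0.577 × 250 = 144.25 MPa
  SF = τ_y/τ_max = 144.25 / 2.426 = 59.46
Final answer: (a) τ_max = 2.426 MPa, (b) SF = 59.46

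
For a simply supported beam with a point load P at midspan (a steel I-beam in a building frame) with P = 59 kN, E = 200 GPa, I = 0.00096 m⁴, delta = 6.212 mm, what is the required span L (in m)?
Model: a simply supported beam with a point load P at midspan, so delta = (P·L^3) / (48·E·I).
Solve for L: L = ((48·delta·E·I) / P)^(1/3).
Convert to SI units:
  P = 59 kN = 59000 N
  E = 200 GPa = 2 × 10¹¹ Pa
  delta = 6.212 mm = 0.006212 m
Substitute:
  L = ((48 × 0.006212 × (2 × 10¹¹) × 0.00096) / 59000)^(1/3)
  L = 9.9 m
Final answer: L = 9.9 m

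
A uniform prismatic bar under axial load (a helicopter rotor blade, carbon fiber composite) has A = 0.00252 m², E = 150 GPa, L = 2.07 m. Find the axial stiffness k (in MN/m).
Model: a uniform prismatic bar under axial load, so k = (A·E) / L.
Convert to SI units:
  E = 150 GPa = 1.5 × 10¹¹ Pa
Substitute:
  k = (0.00252 × (1.5 × 10¹¹)) / 2.07
  k = 1.826 × 10⁸ N/m
Convert: k = 1.826 × 10⁸ N/m = 182.6 MN/m
Final answer: k = 182.6 MN/m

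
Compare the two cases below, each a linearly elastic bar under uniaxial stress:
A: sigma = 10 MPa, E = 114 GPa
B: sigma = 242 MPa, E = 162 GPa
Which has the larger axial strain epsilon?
Model: a linearly elastic bar under uniaxial stress, so epsilon = sigma / E (SI units).
  A: epsilon = (1 × 10⁷) / (1.14 × 10¹¹) = 8.772 × 10⁻⁵
  B: epsilon = (2.42 × 10⁸) / (1.62 × 10¹¹) = 0.001494
0.001494 > 8.772 × 10⁻⁵, so B is larger.
Final answer: B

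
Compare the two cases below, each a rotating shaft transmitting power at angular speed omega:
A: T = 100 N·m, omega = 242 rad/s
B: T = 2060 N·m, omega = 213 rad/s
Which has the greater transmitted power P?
Model: a rotating shaft transmitting power at angular speed omega, so P = T·omega (SI units).
  A: P = 100 × 242 = 24200 W = 24.2 kW
  B: P = 2060 × 213 = 438800 W = 438.8 kW
438.8 kW > 24.2 kW, so B is larger.
Final answer: B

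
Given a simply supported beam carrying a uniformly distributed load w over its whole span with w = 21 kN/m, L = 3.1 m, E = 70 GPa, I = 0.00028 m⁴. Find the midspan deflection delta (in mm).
Model: a simply supported beam carrying a uniformly distributed load w over its whole span, so delta = (5·w·L^4) / (384·E·I).
Convert to SI units:
  w = 21 kN/m = 21000 N/m
  E = 70 GPa = 7 × 10¹⁰ Pa
Substitute:
  delta = (5 × 21000 × 3.1^4) / (384 × (7 × 10¹⁰) × 0.00028)
  delta = 0.001288 m
Convert: delta = 0.001288 m = 1.288 mm
Final answer: delta = 1.288 mm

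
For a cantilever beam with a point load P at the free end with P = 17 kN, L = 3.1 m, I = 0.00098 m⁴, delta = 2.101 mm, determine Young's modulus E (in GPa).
Model: a cantilever beam with a point load P at the free end, so delta = (P·L^3) / (3·E·I).
Solve for E: E = (P·L^3) / (3·delta·I).
Convert to SI units:
  P = 17 kN = 17000 N
  delta = 2.101 mm = 0.002101 m
Substitute:
  E = (17000 × 3.1^3) / (3 × 0.002101 × 0.00098)
  E = 8.199 × 10¹⁰ Pa
Convert: E = 8.199 × 10¹⁰ Pa = 81.99 GPa
Final answer: E = 81.99 GPa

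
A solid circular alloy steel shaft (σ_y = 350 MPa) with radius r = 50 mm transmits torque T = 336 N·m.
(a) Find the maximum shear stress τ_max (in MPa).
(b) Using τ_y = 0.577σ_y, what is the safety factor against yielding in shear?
(a) For a solid circular shaft, τ_max = T·r/J with J = π·r^4/2, i.e. τ_max = 2·T / (π·r^3). Convert r = 50 mm = 0.05 m.
  τ_max = (2 × 336) / (π × 0.05^3) = 1.711 × 10⁶ Pa = 1.711 MPa
(b) τ_y = 0.577 × 350 = 201.95 MPa
  SF = τ_y/τ_max = 201.95 / 1.711 = 118
Final answer: (a) τ_max = 1.711 MPa, (b) SF = 118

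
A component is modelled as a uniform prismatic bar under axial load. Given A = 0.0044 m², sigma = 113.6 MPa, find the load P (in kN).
Model: a uniform prismatic bar under axial load, so sigma = P / A.
Solve for P: P = sigma·A.
Convert to SI units:
  sigma = 113.6 MPa = 1.136 × 10⁸ Pa
Substitute:
  P = (1.136 × 10⁸) × 0.0044
  P = 499800 N
Convert: P = 499800 N = 499.8 kN
Final answer: P = 499.8 kN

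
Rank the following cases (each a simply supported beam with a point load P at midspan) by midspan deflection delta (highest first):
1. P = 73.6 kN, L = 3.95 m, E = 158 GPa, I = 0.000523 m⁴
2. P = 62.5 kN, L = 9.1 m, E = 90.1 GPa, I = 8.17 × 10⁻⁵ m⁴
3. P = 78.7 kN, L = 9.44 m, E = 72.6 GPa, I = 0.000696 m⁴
Model: a simply supported beam with a point load P at midspan, so delta = (P·L^3) / (48·E·I) (SI units).
  Case 1: delta = (73600 × 3.95^3) / (48 × (1.58 × 10¹¹) × 0.000523) = 0.001144 m = 1.144 mm
  Case 2: delta = (62500 × 9.1^3) / (48 × (9.01 × 10¹⁰) × (8.17 × 10⁻⁵)) = 0.1333 m = 133.3 mm
  Case 3: delta = (78700 × 9.44^3) / (48 × (7.26 × 10¹⁰) × 0.000696) = 0.0273 m = 27.3 mm
Ordering: 133.3 mm (case 2) > 27.3 mm (case 3) > 1.144 mm (case 1)
Final answer: 2, 3, 1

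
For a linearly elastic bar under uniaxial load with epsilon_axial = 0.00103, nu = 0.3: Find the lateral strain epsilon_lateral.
Model: a linearly elastic bar under uniaxial load, so epsilon_lateral = -nu·epsilon_axial.
Substitute:
  epsilon_lateral = -(0.3 × 0.00103)
  epsilon_lateral = -0.000309
Final answer: epsilon_lateral = -0.000309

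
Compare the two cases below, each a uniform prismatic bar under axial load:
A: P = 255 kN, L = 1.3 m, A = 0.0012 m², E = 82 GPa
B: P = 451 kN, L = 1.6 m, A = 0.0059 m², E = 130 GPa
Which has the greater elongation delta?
Model: a uniform prismatic bar under axial load, so delta = (P·L) / (A·E) (SI units).
  A: delta = (255000 × 1.3) / (0.0012 × (8.2 × 10¹⁰)) = 0.003369 m = 3.369 mm
  B: delta = (451000 × 1.6) / (0.0059 × (1.3 × 10¹¹)) = 0.0009408 m = 0.9408 mm
3.369 mm > 0.9408 mm, so A is larger.
Final answer: A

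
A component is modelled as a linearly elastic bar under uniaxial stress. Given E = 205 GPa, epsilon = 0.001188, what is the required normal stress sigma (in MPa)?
Model: a linearly elastic bar under uniaxial stress, so epsilon = sigma / E.
Solve for sigma: sigma = epsilon·E.
Convert to SI units:
  E = 205 GPa = 2.05 × 10¹¹ Pa
Substitute:
  sigma = 0.001188 × (2.05 × 10¹¹)
  sigma = 2.435 × 10⁸ Pa
Convert: sigma = 2.435 × 10⁸ Pa = 243.5 MPa
Final answer: sigma = 243.5 MPa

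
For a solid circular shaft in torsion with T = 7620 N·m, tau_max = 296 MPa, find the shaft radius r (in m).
Model: a solid circular shaft in torsion, so tau_max = (2·T) / (π·r^3).
Solve for r: r = ((2·T) / (π·tau_max))^(1/3).
Convert to SI units:
  tau_max = 296 MPa = 2.96 × 10⁸ Pa
Substitute:
  r = ((2 × 7620) / (π × (2.96 × 10⁸)))^(1/3)
  r = 0.0254 m
Final answer: r = 0.0254 m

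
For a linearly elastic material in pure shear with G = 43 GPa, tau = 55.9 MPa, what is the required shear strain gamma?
Model: a linearly elastic material in pure shear, so tau = G·gamma.
Solve for gamma: gamma = tau / G.
Convert to SI units:
  G = 43 GPa = 4.3 × 10¹⁰ Pa
  tau = 55.9 MPa = 5.59 × 10⁷ Pa
Substitute:
  gamma = (5.59 × 10⁷) / (4.3 × 10¹⁰)
  gamma = 0.0013
Final answer: gamma = 0.0013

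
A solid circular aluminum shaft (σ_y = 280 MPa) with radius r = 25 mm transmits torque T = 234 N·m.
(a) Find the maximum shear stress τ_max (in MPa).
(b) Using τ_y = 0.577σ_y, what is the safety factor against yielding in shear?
(a) For a solid circular shaft, τ_max = T·r/J with J = π·r^4/2, i.e. τ_max = 2·T / (π·r^3). Convert r = 25 mm = 0.025 m.
  τ_max = (2 × 234) / (π × 0.025^3) = 9.534 × 10⁶ Pa = 9.534 MPa
(b) τ_y = 0.577 × 280 = 161.56 MPa
  SF = τ_y/τ_max = 161.56 / 9.534 = 16.95
Final answer: (a) τ_max = 9.534 MPa, (b) SF = 16.95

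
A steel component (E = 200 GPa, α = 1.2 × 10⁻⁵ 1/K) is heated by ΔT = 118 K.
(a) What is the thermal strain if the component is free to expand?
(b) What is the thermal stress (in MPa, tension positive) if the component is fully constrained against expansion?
(a) Free thermal strain ε_th = α·ΔT = (1.2 × 10⁻⁵) × 118 = 0.001416
(b) Fully constrained, the expansion is suppressed, so σ = -E·α·ΔT. Convert E = 200 GPa = 2 × 10¹¹ Pa.
  σ = -(2 × 10¹¹) × (1.2 × 10⁻⁵) × 118 = -2.832 × 10⁸ Pa = -283.2 MPa (compressive)
Final answer: (a) ε_th = 0.001416, (b) σ = -283.2 MPa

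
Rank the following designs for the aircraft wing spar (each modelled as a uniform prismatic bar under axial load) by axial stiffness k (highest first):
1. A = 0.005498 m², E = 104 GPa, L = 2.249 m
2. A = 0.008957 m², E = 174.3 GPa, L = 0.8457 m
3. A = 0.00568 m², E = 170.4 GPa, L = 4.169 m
Model: a uniform prismatic bar under axial load, so k = (A·E) / L (SI units).
  Case 1: k = (0.005498 × (1.04 × 10¹¹)) / 2.249 = 2.542 × 10⁸ N/m = 254.2 MN/m
  Case 2: k = (0.008957 × (1.743 × 10¹¹)) / 0.8457 = 1.846 × 10⁹ N/m = 1846 MN/m
  Case 3: k = (0.00568 × (1.704 × 10¹¹)) / 4.169 = 2.322 × 10⁸ N/m = 232.2 MN/m
Ordering: 1846 MN/m (case 2) > 254.2 MN/m (case 1) > 232.2 MN/m (case 3)
Final answer: 2, 1, 3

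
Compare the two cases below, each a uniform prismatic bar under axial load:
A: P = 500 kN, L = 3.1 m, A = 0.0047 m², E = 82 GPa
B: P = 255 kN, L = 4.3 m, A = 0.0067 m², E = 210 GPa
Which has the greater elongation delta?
Model: a uniform prismatic bar under axial load, so delta = (P·L) / (A·E) (SI units).
  A: delta = (500000 × 3.1) / (0.0047 × (8.2 × 10¹⁰)) = 0.004022 m = 4.022 mm
  B: delta = (255000 × 4.3) / (0.0067 × (2.1 × 10¹¹)) = 0.0007793 m = 0.7793 mm
4.022 mm > 0.7793 mm, so A is larger.
Final answer: A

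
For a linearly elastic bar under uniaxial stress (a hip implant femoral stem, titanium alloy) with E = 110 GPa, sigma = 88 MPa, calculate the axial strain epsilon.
Model: a linearly elastic bar under uniaxial stress, so sigma = E·epsilon.
Solve for epsilon: epsilon = sigma / E.
Convert to SI units:
  E = 110 GPa = 1.1 × 10¹¹ Pa
  sigma = 88 MPa = 8.8 × 10⁷ Pa
Substitute:
  epsilon = (8.8 × 10⁷) / (1.1 × 10¹¹)
  epsilon = 0.0008
Final answer: epsilon = 0.0008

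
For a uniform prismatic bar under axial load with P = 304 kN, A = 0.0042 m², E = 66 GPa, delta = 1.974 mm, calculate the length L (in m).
Model: a uniform prismatic bar under axial load, so delta = (P·L) / (A·E).
Solve for L: L = (delta·A·E) / P.
Convert to SI units:
  P = 304 kN = 304000 N
  E = 66 GPa = 6.6 × 10¹⁰ Pa
  delta = 1.974 mm = 0.001974 m
Substitute:
  L = (0.001974 × 0.0042 × (6.6 × 10¹⁰)) / 304000
  L = 1.8 m
Final answer: L = 1.8 m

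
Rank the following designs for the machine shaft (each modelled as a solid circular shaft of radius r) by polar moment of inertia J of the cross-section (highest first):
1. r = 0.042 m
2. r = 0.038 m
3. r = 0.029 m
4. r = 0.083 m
Model: a solid circular shaft of radius r, so J = (π·r^4) / 2 (SI units).
  Case 1: J = (π × 0.042^4) / 2 = 4.888 × 10⁻⁶ m⁴
  Case 2: J = (π × 0.038^4) / 2 = 3.275 × 10⁻⁶ m⁴
  Case 3: J = (π × 0.029^4) / 2 = 1.111 × 10⁻⁶ m⁴
  Case 4: J = (π × 0.083^4) / 2 = 7.455 × 10⁻⁵ m⁴
Ordering: 7.455 × 10⁻⁵ m⁴ (case 4) > 4.888 × 10⁻⁶ m⁴ (case 1) > 3.275 × 10⁻⁶ m⁴ (case 2) > 1.111 × 10⁻⁶ m⁴ (case 3)
Final answer: 4, 1, 2, 3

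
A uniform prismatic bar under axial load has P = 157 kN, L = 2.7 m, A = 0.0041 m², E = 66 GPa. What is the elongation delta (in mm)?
Model: a uniform prismatic bar under axial load, so delta = (P·L) / (A·E).
Convert to SI units:
  P = 157 kN = 157000 N
  E = 66 GPa = 6.6 × 10¹⁰ Pa
Substitute:
  delta = (157000 × 2.7) / (0.0041 × (6.6 × 10¹⁰))
  delta = 0.001567 m
Convert: delta = 0.001567 m = 1.567 mm
Final answer: delta = 1.567 mm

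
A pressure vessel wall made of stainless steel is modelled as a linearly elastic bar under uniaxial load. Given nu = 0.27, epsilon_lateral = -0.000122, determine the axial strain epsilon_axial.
Model: a linearly elastic bar under uniaxial load, so epsilon_lateral = -nu·epsilon_axial.
Solve for epsilon_axial: epsilon_axial = -epsilon_lateral / nu.
Substitute:
  epsilon_axial = -(-0.000122) / 0.27
  epsilon_axial = 0.0004519
Final answer: epsilon_axial = 0.0004519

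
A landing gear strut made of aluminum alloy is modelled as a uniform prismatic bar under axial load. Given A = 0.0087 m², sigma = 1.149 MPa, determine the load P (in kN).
Model: a uniform prismatic bar under axial load, so sigma = P / A.
Solve for P: P = sigma·A.
Convert to SI units:
  sigma = 1.149 MPa = 1.149 × 10⁶ Pa
Substitute:
  P = (1.149 × 10⁶) × 0.0087
  P = 9996 N
Convert: P = 9996 N = 9.996 kN
Final answer: P = 9.996 kN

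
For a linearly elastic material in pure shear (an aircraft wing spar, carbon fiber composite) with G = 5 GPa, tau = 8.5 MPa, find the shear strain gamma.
Model: a linearly elastic material in pure shear, so tau = G·gamma.
Solve for gamma: gamma = tau / G.
Convert to SI units:
  G = 5 GPa = 5 × 10⁹ Pa
  tau = 8.5 MPa = 8.5 × 10⁶ Pa
Substitute:
  gamma = (8.5 × 10⁶) / (5 × 10⁹)
  gamma = 0.0017
Final answer: gamma = 0.0017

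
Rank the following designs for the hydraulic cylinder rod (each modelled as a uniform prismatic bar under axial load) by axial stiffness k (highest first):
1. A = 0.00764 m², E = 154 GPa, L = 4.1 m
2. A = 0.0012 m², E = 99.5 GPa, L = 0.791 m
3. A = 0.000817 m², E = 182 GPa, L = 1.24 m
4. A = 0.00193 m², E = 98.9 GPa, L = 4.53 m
Model: a uniform prismatic bar under axial load, so k = (A·E) / L (SI units).
  Case 1: k = (0.00764 × (1.54 × 10¹¹)) / 4.1 = 2.87 × 10⁸ N/m = 287 MN/m
  Case 2: k = (0.0012 × (9.95 × 10¹⁰)) / 0.791 = 1.509 × 10⁸ N/m = 150.9 MN/m
  Case 3: k = (0.000817 × (1.82 × 10¹¹)) / 1.24 = 1.199 × 10⁸ N/m = 119.9 MN/m
  Case 4: k = (0.00193 × (9.89 × 10¹⁰)) / 4.53 = 4.214 × 10⁷ N/m = 42.14 MN/m
Ordering: 287 MN/m (case 1) > 150.9 MN/m (case 2) > 119.9 MN/m (case 3) > 42.14 MN/m (case 4)
Final answer: 1, 2, 3, 4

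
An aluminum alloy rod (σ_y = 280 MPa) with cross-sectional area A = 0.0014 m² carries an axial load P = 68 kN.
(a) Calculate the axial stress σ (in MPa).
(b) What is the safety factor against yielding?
(a) Axial stress σ = P/A. Convert P = 68 kN = 68000 N.
  σ = 68000 / 0.0014 = 4.857 × 10⁷ Pa = 48.57 MPa
(b) Safety factor SF = σ_y/σ = 280 / 48.57 = 5.765
Final answer: (a) σ = 48.57 MPa, (b) SF = 5.765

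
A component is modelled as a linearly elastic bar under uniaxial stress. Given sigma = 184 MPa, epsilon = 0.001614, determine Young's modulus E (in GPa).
Model: a linearly elastic bar under uniaxial stress, so epsilon = sigma / E.
Solve for E: E = sigma / epsilon.
Convert to SI units:
  sigma = 184 MPa = 1.84 × 10⁸ Pa
Substitute:
  E = (1.84 × 10⁸) / 0.001614
  E = 1.14 × 10¹¹ Pa
Convert: E = 1.14 × 10¹¹ Pa = 114 GPa
Final answer: E = 114 GPa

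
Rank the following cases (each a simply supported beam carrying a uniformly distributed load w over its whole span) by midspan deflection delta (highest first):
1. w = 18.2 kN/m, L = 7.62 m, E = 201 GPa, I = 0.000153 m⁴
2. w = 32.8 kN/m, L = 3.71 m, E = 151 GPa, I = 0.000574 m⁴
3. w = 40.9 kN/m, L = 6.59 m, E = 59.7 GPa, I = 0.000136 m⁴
Model: a simply supported beam carrying a uniformly distributed load w over its whole span, so delta = (5·w·L^4) / (384·E·I) (SI units).
  Case 1: delta = (5 × 18200 × 7.62^4) / (384 × (2.01 × 10¹¹) × 0.000153) = 0.02598 m = 25.98 mm
  Case 2: delta = (5 × 32800 × 3.71^4) / (384 × (1.51 × 10¹¹) × 0.000574) = 0.0009335 m = 0.9335 mm
  Case 3: delta = (5 × 40900 × 6.59^4) / (384 × (5.97 × 10¹⁰) × 0.000136) = 0.1237 m = 123.7 mm
Ordering: 123.7 mm (case 3) > 25.98 mm (case 1) > 0.9335 mm (case 2)
Final answer: 3, 1, 2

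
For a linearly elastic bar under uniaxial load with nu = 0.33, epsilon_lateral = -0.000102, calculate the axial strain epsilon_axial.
Model: a linearly elastic bar under uniaxial load, so epsilon_lateral = -nu·epsilon_axial.
Solve for epsilon_axial: epsilon_axial = -epsilon_lateral / nu.
Substitute:
  epsilon_axial = -(-0.000102) / 0.33
  epsilon_axial = 0.0003091
Final answer: epsilon_axial = 0.0003091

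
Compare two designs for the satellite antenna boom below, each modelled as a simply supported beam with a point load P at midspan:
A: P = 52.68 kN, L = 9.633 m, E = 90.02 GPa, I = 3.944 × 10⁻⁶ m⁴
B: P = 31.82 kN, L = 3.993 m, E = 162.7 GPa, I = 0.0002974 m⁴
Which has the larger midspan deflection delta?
Model: a simply supported beam with a point load P at midspan, so delta = (P·L^3) / (48·E·I) (SI units).
  A: delta = (52680 × 9.633^3) / (48 × (9.002 × 10¹⁰) × (3.944 × 10⁻⁶)) = 2.763 m = 2763 mm
  B: delta = (31820 × 3.993^3) / (48 × (1.627 × 10¹¹) × 0.0002974) = 0.0008722 m = 0.8722 mm
2763 mm > 0.8722 mm, so A is larger.
Final answer: A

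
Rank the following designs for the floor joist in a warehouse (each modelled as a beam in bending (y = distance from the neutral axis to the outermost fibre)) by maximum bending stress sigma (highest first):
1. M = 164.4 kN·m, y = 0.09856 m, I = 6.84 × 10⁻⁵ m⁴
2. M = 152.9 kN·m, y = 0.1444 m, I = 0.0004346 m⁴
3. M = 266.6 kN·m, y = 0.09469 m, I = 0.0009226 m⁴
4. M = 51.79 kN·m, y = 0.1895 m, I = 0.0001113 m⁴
Model: a beam in bending (y = distance from the neutral axis to the outermost fibre), so sigma = (M·y) / I (SI units).
  Case 1: sigma = (164400 × 0.09856) / (6.84 × 10⁻⁵) = 2.369 × 10⁸ Pa = 236.9 MPa
  Case 2: sigma = (152900 × 0.1444) / 0.0004346 = 5.08 × 10⁷ Pa = 50.8 MPa
  Case 3: sigma = (266600 × 0.09469) / 0.0009226 = 2.736 × 10⁷ Pa = 27.36 MPa
  Case 4: sigma = (51790 × 0.1895) / 0.0001113 = 8.818 × 10⁷ Pa = 88.18 MPa
Ordering: 236.9 MPa (case 1) > 88.18 MPa (case 4) > 50.8 MPa (case 2) > 27.36 MPa (case 3)
Final answer: 1, 4, 2, 3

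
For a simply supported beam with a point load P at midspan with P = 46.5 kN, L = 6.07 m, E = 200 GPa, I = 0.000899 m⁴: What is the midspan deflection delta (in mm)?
Model: a simply supported beam with a point load P at midspan, so delta = (P·L^3) / (48·E·I).
Convert to SI units:
  P = 46.5 kN = 46500 N
  E = 200 GPa = 2 × 10¹¹ Pa
Substitute:
  delta = (46500 × 6.07^3) / (48 × (2 × 10¹¹) × 0.000899)
  delta = 0.001205 m
Convert: delta = 0.001205 m = 1.205 mm
Final answer: delta = 1.205 mm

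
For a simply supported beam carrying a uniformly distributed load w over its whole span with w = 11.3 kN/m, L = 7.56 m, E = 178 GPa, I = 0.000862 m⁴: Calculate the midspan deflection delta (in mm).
Model: a simply supported beam carrying a uniformly distributed load w over its whole span, so delta = (5·w·L^4) / (384·E·I).
Convert to SI units:
  w = 11.3 kN/m = 11300 N/m
  E = 178 GPa = 1.78 × 10¹¹ Pa
Substitute:
  delta = (5 × 11300 × 7.56^4) / (384 × (1.78 × 10¹¹) × 0.000862)
  delta = 0.003132 m
Convert: delta = 0.003132 m = 3.132 mm
Final answer: delta = 3.132 mm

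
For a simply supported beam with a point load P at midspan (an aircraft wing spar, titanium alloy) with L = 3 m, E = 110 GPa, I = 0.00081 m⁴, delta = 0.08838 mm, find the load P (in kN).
Model: a simply supported beam with a point load P at midspan, so delta = (P·L^3) / (48·E·I).
Solve for P: P = (48·delta·E·I) / L^3.
Convert to SI units:
  E = 110 GPa = 1.1 × 10¹¹ Pa
  delta = 0.08838 mm = 8.838 × 10⁻⁵ m
Substitute:
  P = (48 × (8.838 × 10⁻⁵) × (1.1 × 10¹¹) × 0.00081) / 3^3
  P = 14000 N
Convert: P = 14000 N = 14 kN
Final answer: P = 14 kN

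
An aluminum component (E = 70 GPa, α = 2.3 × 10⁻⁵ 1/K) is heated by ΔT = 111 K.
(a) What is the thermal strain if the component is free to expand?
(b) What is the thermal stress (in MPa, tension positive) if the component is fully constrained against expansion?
(a) Free thermal strain ε_th = α·ΔT = (2.3 × 10⁻⁵) × 111 = 0.002553
(b) Fully constrained, the expansion is suppressed, so σ = -E·α·ΔT. Convert E = 70 GPa = 7 × 10¹⁰ Pa.
  σ = -(7 × 10¹⁰) × (2.3 × 10⁻⁵) × 111 = -1.787 × 10⁸ Pa = -178.7 MPa (compressive)
Final answer: (a) ε_th = 0.002553, (b) σ = -178.7 MPa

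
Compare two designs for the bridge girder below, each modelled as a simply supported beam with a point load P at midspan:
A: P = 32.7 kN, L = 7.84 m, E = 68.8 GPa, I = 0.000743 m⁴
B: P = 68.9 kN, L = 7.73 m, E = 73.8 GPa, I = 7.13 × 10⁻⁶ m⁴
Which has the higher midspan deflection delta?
Model: a simply supported beam with a point load P at midspan, so delta = (P·L^3) / (48·E·I) (SI units).
  A: delta = (32700 × 7.84^3) / (48 × (6.88 × 10¹⁰) × 0.000743) = 0.006422 m = 6.422 mm
  B: delta = (68900 × 7.73^3) / (48 × (7.38 × 10¹⁰) × (7.13 × 10⁻⁶)) = 1.26 m = 1260 mm
1260 mm > 6.422 mm, so B is larger.
Final answer: B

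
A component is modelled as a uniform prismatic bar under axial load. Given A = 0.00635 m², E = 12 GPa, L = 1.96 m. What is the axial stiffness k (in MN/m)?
Model: a uniform prismatic bar under axial load, so k = (A·E) / L.
Convert to SI units:
  E = 12 GPa = 1.2 × 10¹⁰ Pa
Substitute:
  k = (0.00635 × (1.2 × 10¹⁰)) / 1.96
  k = 3.888 × 10⁷ N/m
Convert: k = 3.888 × 10⁷ N/m = 38.88 MN/m
Final answer: k = 38.88 MN/m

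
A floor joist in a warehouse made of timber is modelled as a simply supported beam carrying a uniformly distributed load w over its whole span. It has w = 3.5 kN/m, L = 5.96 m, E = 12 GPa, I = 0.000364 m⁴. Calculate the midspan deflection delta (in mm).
Model: a simply supported beam carrying a uniformly distributed load w over its whole span, so delta = (5·w·L^4) / (384·E·I).
Convert to SI units:
  w = 3.5 kN/m = 3500 N/m
  E = 12 GPa = 1.2 × 10¹⁰ Pa
Substitute:
  delta = (5 × 3500 × 5.96^4) / (384 × (1.2 × 10¹⁰) × 0.000364)
  delta = 0.01316 m
Convert: delta = 0.01316 m = 13.16 mm
Final answer: delta = 13.16 mm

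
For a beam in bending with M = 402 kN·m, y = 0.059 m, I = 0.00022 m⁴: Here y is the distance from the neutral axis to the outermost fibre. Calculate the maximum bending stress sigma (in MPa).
Model: a beam in bending, so sigma = (M·y) / I.
Convert to SI units:
  M = 402 kN·m = 402000 N·m
Substitute:
  sigma = (402000 × 0.059) / 0.00022
  sigma = 1.078 × 10⁸ Pa
Convert: sigma = 1.078 × 10⁸ Pa = 107.8 MPa
Final answer: sigma = 107.8 MPa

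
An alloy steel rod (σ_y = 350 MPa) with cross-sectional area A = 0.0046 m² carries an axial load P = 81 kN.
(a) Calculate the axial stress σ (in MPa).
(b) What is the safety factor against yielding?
(a) Axial stress σ = P/A. Convert P = 81 kN = 81000 N.
  σ = 81000 / 0.0046 = 1.761 × 10⁷ Pa = 17.61 MPa
(b) Safety factor SF = σ_y/σ = 350 / 17.61 = 19.88
Final answer: (a) σ = 17.61 MPa, (b) SF = 19.88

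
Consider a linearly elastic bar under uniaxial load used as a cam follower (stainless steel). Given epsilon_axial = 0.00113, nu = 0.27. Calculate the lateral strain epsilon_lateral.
Model: a linearly elastic bar under uniaxial load, so epsilon_lateral = -nu·epsilon_axial.
Substitute:
  epsilon_lateral = -(0.27 × 0.00113)
  epsilon_lateral = -0.0003051
Final answer: epsilon_lateral = -0.0003051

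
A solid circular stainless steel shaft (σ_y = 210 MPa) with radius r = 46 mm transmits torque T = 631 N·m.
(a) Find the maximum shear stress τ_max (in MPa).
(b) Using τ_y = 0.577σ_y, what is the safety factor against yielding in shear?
(a) For a solid circular shaft, τ_max = T·r/J with J = π·r^4/2, i.e. τ_max = 2·T / (π·r^3). Convert r = 46 mm = 0.046 m.
  τ_max = (2 × 631) / (π × 0.046^3) = 4.127 × 10⁶ Pa = 4.127 MPa
(b) τ_y = 0.577 × 210 = 121.17 MPa
  SF = τ_y/τ_max = 121.17 / 4.127 = 29.36
Final answer: (a) τ_max = 4.127 MPa, (b) SF = 29.36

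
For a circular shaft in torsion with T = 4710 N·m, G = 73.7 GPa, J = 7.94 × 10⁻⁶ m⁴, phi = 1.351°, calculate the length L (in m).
Model: a circular shaft in torsion, so phi = (T·L) / (G·J).
Solve for L: L = (phi·G·J) / T.
Convert to SI units:
  G = 73.7 GPa = 7.37 × 10¹⁰ Pa
  phi = 1.351° = 0.02358 rad
Substitute:
  L = (0.02358 × (7.37 × 10¹⁰) × (7.94 × 10⁻⁶)) / 4710
  L = 2.93 m
Final answer: L = 2.93 m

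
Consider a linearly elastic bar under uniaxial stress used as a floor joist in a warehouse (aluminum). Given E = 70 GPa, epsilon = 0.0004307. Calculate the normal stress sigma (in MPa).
Model: a linearly elastic bar under uniaxial stress, so sigma = E·epsilon.
Convert to SI units:
  E = 70 GPa = 7 × 10¹⁰ Pa
Substitute:
  sigma = (7 × 10¹⁰) × 0.0004307
  sigma = 3.015 × 10⁷ Pa
Convert: sigma = 3.015 × 10⁷ Pa = 30.15 MPa
Final answer: sigma = 30.15 MPa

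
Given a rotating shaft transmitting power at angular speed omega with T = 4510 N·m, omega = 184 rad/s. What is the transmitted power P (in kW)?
Model: a rotating shaft transmitting power at angular speed omega, so P = T·omega.
Substitute:
  P = 4510 × 184
  P = 829800 W
Convert: P = 829800 W = 829.8 kW
Final answer: P = 829.8 kW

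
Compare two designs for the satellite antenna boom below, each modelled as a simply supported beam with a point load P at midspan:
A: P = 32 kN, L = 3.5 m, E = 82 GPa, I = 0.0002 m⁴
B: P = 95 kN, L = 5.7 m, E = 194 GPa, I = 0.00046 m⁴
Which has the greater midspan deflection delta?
Model: a simply supported beam with a point load P at midspan, so delta = (P·L^3) / (48·E·I) (SI units).
  A: delta = (32000 × 3.5^3) / (48 × (8.2 × 10¹⁰) × 0.0002) = 0.001743 m = 1.743 mm
  B: delta = (95000 × 5.7^3) / (48 × (1.94 × 10¹¹) × 0.00046) = 0.004107 m = 4.107 mm
4.107 mm > 1.743 mm, so B is larger.
Final answer: B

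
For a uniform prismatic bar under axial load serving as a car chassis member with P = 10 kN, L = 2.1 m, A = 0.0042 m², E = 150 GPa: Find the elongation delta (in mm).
Model: a uniform prismatic bar under axial load, so delta = (P·L) / (A·E).
Convert to SI units:
  P = 10 kN = 10000 N
  E = 150 GPa = 1.5 × 10¹¹ Pa
Substitute:
  delta = (10000 × 2.1) / (0.0042 × (1.5 × 10¹¹))
  delta = 3.333 × 10⁻⁵ m
Convert: delta = 3.333 × 10⁻⁵ m = 0.03333 mm
Final answer: delta = 0.03333 mm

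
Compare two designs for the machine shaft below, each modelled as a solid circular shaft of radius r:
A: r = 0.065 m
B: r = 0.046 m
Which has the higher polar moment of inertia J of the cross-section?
Model: a solid circular shaft of radius r, so J = (π·r^4) / 2 (SI units).
  A: J = (π × 0.065^4) / 2 = 2.804 × 10⁻⁵ m⁴
  B: J = (π × 0.046^4) / 2 = 7.033 × 10⁻⁶ m⁴
2.804 × 10⁻⁵ m⁴ > 7.033 × 10⁻⁶ m⁴, so A is larger.
Final answer: A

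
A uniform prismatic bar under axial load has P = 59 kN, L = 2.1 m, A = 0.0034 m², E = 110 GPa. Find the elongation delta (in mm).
Model: a uniform prismatic bar under axial load, so delta = (P·L) / (A·E).
Convert to SI units:
  P = 59 kN = 59000 N
  E = 110 GPa = 1.1 × 10¹¹ Pa
Substitute:
  delta = (59000 × 2.1) / (0.0034 × (1.1 × 10¹¹))
  delta = 0.0003313 m
Convert: delta = 0.0003313 m = 0.3313 mm
Final answer: delta = 0.3313 mm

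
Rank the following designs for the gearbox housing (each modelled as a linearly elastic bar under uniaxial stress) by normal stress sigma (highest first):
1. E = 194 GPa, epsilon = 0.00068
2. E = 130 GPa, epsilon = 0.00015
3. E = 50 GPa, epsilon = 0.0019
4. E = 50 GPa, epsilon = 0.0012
Model: a linearly elastic bar under uniaxial stress, so sigma = E·epsilon (SI units).
  Case 1: sigma = (1.94 × 10¹¹) × 0.00068 = 1.319 × 10⁸ Pa = 131.9 MPa
  Case 2: sigma = (1.3 × 10¹¹) × 0.00015 = 1.95 × 10⁷ Pa = 19.5 MPa
  Case 3: sigma = (5 × 10¹⁰) × 0.0019 = 9.5 × 10⁷ Pa = 95 MPa
  Case 4: sigma = (5 × 10¹⁰) × 0.0012 = 6 × 10⁷ Pa = 60 MPa
Ordering: 131.9 MPa (case 1) > 95 MPa (case 3) > 60 MPa (case 4) > 19.5 MPa (case 2)
Final answer: 1, 3, 4, 2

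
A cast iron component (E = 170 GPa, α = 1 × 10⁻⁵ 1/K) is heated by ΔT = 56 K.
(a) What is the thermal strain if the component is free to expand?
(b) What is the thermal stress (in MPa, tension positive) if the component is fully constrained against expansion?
(a) Free thermal strain ε_th = α·ΔT = (1 × 10⁻⁵) × 56 = 0.00056
(b) Fully constrained, the expansion is suppressed, so σ = -E·α·ΔT. Convert E = 170 GPa = 1.7 × 10¹¹ Pa.
  σ = -(1.7 × 10¹¹) × (1 × 10⁻⁵) × 56 = -9.52 × 10⁷ Pa = -95.2 MPa (compressive)
Final answer: (a) ε_th = 0.00056, (b) σ = -95.2 MPa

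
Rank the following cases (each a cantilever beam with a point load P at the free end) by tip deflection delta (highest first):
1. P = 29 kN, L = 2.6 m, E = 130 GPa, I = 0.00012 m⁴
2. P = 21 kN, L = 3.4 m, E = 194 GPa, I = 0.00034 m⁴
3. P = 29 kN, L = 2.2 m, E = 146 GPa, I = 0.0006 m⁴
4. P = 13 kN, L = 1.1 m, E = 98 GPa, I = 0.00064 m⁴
Model: a cantilever beam with a point load P at the free end, so delta = (P·L^3) / (3·E·I) (SI units).
  Case 1: delta = (29000 × 2.6^3) / (3 × (1.3 × 10¹¹) × 0.00012) = 0.01089 m = 10.89 mm
  Case 2: delta = (21000 × 3.4^3) / (3 × (1.94 × 10¹¹) × 0.00034) = 0.004171 m = 4.171 mm
  Case 3: delta = (29000 × 2.2^3) / (3 × (1.46 × 10¹¹) × 0.0006) = 0.001175 m = 1.175 mm
  Case 4: delta = (13000 × 1.1^3) / (3 × (9.8 × 10¹⁰) × 0.00064) = 9.196 × 10⁻⁵ m = 0.09196 mm
Ordering: 10.89 mm (case 1) > 4.171 mm (case 2) > 1.175 mm (case 3) > 0.09196 mm (case 4)
Final answer: 1, 2, 3, 4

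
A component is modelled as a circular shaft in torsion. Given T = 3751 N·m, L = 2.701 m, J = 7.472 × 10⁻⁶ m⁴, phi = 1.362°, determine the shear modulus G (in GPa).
Model: a circular shaft in torsion, so phi = (T·L) / (G·J).
Solve for G: G = (T·L) / (phi·J).
Convert to SI units:
  phi = 1.362° = 0.02377 rad
Substitute:
  G = (3751 × 2.701) / (0.02377 × (7.472 × 10⁻⁶))
  G = 5.704 × 10¹⁰ Pa
Convert: G = 5.704 × 10¹⁰ Pa = 57.04 GPa
Final answer: G = 57.04 GPa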